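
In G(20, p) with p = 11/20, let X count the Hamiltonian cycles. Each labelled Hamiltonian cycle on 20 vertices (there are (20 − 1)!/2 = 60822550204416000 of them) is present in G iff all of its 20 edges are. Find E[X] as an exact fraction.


K_20 has (20 − 1)!/2 = 60822550204416000 labelled Hamiltonian cycles.
For each such Hamiltonian cycle H, let X_H = 1 if all 20 edges of H are present in G. Then P[X_H = 1] = p^{20} = (11/20)^{20} = 672749994932560009201/104857600000000000000000000.
By linearity of expectation: E[X] = Σ_H E[X_H] = 60822550204416000 · p^{20} = 60822550204416000 · 672749994932560009201/104857600000000000000000000 = 9989836509230039246035759128621/25600000000000000000.
Numerically: E[X] ≈ 3.9e+11.

E[X] = 60822550204416000 · (11/20)^{20} = 9989836509230039246035759128621/25600000000000000000 ≈ 3.9e+11.


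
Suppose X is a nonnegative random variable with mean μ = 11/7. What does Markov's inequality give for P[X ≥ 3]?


μ = E[X] = 11/7, a = 3.
Markov: P[X ≥ 3] ≤ μ/a = (11/7)/3 = 11/21.
Numerically: ≈ 0.52381.
(Since a = 3 > μ = 1.57143, the bound 11/21 is < 1 and informative.)

P[X ≥ 3] ≤ 11/21 ≈ 0.52381.


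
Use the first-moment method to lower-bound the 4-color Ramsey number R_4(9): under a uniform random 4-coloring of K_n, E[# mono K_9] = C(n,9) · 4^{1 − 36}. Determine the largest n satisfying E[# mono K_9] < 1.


We need C(n, 9) · 4^{1 − 36} < 1, i.e. C(n, 9) < 4^{36 − 1} = 1180591620717411303424.
Check values of n near the boundary:
  n = 911: C(911, 9) = 1144686900492291197405; 1144686900492291197405 < 1180591620717411303424? YES
  n = 912: C(912, 9) = 1156095740032081475120; 1156095740032081475120 < 1180591620717411303424? YES
  n = 913: C(913, 9) = 1167605542753639808390; 1167605542753639808390 < 1180591620717411303424? YES
  n = 914: C(914, 9) = 1179217089587653905932; 1179217089587653905932 < 1180591620717411303424? YES
  n = 915: C(915, 9) = 1190931166636537885130; 1190931166636537885130 < 1180591620717411303424? NO
  n = 916: C(916, 9) = 1202748565202942340440; 1202748565202942340440 < 1180591620717411303424? NO
The largest n with C(n, 9) < 1180591620717411303424 is n = 914 (where E[X] = 294804272396913476483/295147905179352825856 ≈ 0.99884). Hence R_4(9) > 914, i.e. R_4(9) ≥ 915.

Largest n = 914; hence R_4(9) > 914.


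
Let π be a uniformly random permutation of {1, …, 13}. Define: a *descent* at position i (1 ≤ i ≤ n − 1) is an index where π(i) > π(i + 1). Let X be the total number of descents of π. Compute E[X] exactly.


Write X = Σ X_I over i = 1, …, 12, with X_I the indicator of one descent.
There are 12 indicators.
For each fixed i, the pair (π(i), π(i+1)) is a uniformly random ordered pair of distinct values from {1, …, 13}; by symmetry P[π(i) > π(i+1)] = 1/2.
By linearity: E[X] = 12 · (1/2) = (13 − 1) · (1/2) = 6 ≈ 6.0000.

E[X] = 6 = 6.0000.


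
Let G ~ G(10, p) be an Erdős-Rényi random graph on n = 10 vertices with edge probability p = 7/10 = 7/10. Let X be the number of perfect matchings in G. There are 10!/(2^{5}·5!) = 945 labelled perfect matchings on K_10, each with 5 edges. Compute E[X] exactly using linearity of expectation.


K_10 has 10!/(2^{5}·5!) = 945 labelled perfect matchings.
For each such perfect matching H, let X_H = 1 if all 5 edges of H are present in G. Then P[X_H = 1] = p^{5} = (7/10)^{5} = 16807/100000.
Summing the indicators: E[X] = Σ_H E[X_H] = 945 · p^{5} = 945 · 16807/100000 = 3176523/20000.
Numerically: E[X] ≈ 159.

E[X] = 945 · (7/10)^{5} = 3176523/20000 ≈ 159.


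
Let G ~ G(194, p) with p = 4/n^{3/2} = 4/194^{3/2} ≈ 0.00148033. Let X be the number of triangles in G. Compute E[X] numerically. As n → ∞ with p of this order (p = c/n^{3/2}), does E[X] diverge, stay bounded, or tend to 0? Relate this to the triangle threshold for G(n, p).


Number of potential triangles: C(194, 3) = 1198144.
Each occurs with probability p³ ≈ (0.00148033)³ ≈ 3.24393534e-09.
By linearity: E[X] = C(194, 3)·p³ ≈ 1198144 · 3.24393534e-09 ≈ 0.003887.
Since α = 3/2 > 1, p = c/n^{3/2} = o(1/n) is below the triangle threshold p ~ 1/n. Asymptotically E[X] ~ (c³/6)·n^{3(1−α)} = (4³/6)·n^{-1.5} → 0, so by Markov's inequality G has no triangles w.h.p.

E[X] ≈ 0.003887; in regime p = Θ(1/n^{3/2}) E[X] tends to 0 (below the triangle threshold p ~ 1/n).


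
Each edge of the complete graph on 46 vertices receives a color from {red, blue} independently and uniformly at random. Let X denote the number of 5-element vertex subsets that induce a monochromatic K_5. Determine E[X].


Let X = Σ_S X_S over the C(46, 5) = 1370754 subsets S of size 5, where X_S = 1 if the K_5 on S is monochromatic.
For a fixed S, the K_5 on S has C(5, 2) = 10 edges. P[all 10 edges red] = (1/2)^10, and likewise for blue, so P[monochromatic] = 2·(1/2)^10 = 2^{1 − 10} = 1/512.
Summing: E[X] = C(46, 5) · 2^{1 − 10} = 1370754 · 1/512 = 685377/256.
Numerically: E[X] ≈ 2677.2539.

E[X] = C(46,5)·2^(1−C(5,2)) = 685377/256 ≈ 2677.2539.


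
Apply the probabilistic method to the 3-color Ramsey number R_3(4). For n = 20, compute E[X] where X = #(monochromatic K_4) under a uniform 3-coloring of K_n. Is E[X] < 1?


E[X] = C(20, 4) · 3^{1 − 6} = 4845 · 3^{−5} = 4845/243.
As a reduced fraction: E[X] = 1615/81 ≈ 19.938.
Is E[X] < 1? NO.
Since E[X] ≥ 1, the first-moment bound is inconclusive at n = 20; it does NOT by itself certify R_3(4) > 20.

E[X] = 1615/81 ≈ 19.938; E[X] ≥ 1; first-moment method inconclusive here.


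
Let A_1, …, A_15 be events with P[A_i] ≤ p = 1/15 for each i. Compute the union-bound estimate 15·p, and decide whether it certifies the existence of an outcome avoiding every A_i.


Union bound: P[∪_{i=1}^{15} A_i] ≤ Σ_i P[A_i] ≤ 15·p = 15·(1/15) = 1.
Numerically: 1 ≈ 1.00000.
Is 1 < 1? NO.
Since the bound 1 is ≥ 1, the union bound is uninformative here; it does NOT by itself certify existence.

15·p = 1 ≈ 1.00000; existence NOT certified by the union bound.


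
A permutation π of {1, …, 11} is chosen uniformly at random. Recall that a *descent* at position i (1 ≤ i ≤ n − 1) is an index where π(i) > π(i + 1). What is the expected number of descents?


Write X = Σ X_I over i = 1, …, 10, with X_I the indicator of one descent.
There are 10 indicators.
For each fixed i, the pair (π(i), π(i+1)) is a uniformly random ordered pair of distinct values from {1, …, 11}; by symmetry P[π(i) > π(i+1)] = 1/2.
By linearity: E[X] = 10 · (1/2) = (11 − 1) · (1/2) = 5 ≈ 5.0000.

E[X] = 5 = 5.0000.


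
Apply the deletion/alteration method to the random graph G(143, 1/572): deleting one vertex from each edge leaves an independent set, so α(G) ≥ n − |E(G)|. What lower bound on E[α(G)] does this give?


E[|E(G)|] = C(143, 2)·p = 10153 · (1/572) = 71/4.
E[α(G)] ≥ n − E[|E(G)|] = 143 − 71/4 = 501/4.
Numerically: ≈ 125.2500.
(This is only a lower bound; the true E[α(G)] may be larger.)

E[α(G)] ≥ 501/4 ≈ 125.2500.


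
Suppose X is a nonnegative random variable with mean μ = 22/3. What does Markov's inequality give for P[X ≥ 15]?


μ = E[X] = 22/3, a = 15.
Markov: P[X ≥ 15] ≤ μ/a = (22/3)/15 = 22/45.
Numerically: ≈ 0.489.
(Since a = 15 > μ = 7.333, the bound 22/45 is < 1 and informative.)

P[X ≥ 15] ≤ 22/45 ≈ 0.489.


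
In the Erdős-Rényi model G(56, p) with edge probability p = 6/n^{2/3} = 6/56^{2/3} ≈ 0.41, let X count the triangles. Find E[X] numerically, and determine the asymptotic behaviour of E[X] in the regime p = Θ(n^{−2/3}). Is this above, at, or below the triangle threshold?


Number of potential triangles: C(56, 3) = 27720.
Each occurs with probability p³ ≈ (0.41)³ ≈ 6.88776e-02.
By linearity: E[X] = C(56, 3)·p³ ≈ 27720 · 6.88776e-02 ≈ 1909.286.
Since α = 2/3 < 1, p = c/n^{2/3} ≫ 1/n is above the triangle threshold p ~ 1/n. Asymptotically E[X] ~ (c³/6)·n^{3(1−α)} = (6³/6)·n^{1} → ∞; triangles are abundant w.h.p.

E[X] ≈ 1909.286; in regime p = Θ(1/n^{2/3}) E[X] diverges (above the triangle threshold p ~ 1/n).


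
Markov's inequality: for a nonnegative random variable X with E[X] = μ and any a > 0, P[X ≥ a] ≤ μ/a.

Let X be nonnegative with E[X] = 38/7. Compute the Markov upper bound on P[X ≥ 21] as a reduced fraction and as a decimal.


μ = E[X] = 38/7, a = 21.
Markov: P[X ≥ 21] ≤ μ/a = (38/7)/21 = 38/147.
Numerically: ≈ 0.2585.
(Since a = 21 > μ = 5.4286, the bound 38/147 is < 1 and informative.)

P[X ≥ 21] ≤ 38/147 ≈ 0.2585.


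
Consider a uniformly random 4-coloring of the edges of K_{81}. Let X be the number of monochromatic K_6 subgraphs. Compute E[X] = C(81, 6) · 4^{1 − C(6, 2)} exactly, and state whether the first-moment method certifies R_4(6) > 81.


E[X] = C(81, 6) · 4^{1 − 15} = 324540216 · 4^{−14} = 324540216/268435456.
As a reduced fraction: E[X] = 40567527/33554432 ≈ 1.209.
Is E[X] < 1? NO.
Since E[X] ≥ 1, the first-moment bound is inconclusive at n = 81; it does NOT by itself certify R_4(6) > 81.

E[X] = 40567527/33554432 ≈ 1.209; E[X] ≥ 1; first-moment method inconclusive here.


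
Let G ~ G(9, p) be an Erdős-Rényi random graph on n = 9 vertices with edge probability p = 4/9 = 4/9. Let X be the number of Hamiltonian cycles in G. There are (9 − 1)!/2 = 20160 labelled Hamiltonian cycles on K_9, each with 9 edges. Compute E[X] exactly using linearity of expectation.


K_9 has (9 − 1)!/2 = 20160 labelled Hamiltonian cycles.
For each such Hamiltonian cycle H, let X_H = 1 if all 9 edges of H are present in G. Then P[X_H = 1] = p^{9} = (4/9)^{9} = 262144/387420489.
Summing the indicators: E[X] = Σ_H E[X_H] = 20160 · p^{9} = 20160 · 262144/387420489 = 587202560/43046721.
Numerically: E[X] ≈ 13.6411.

E[X] = 20160 · (4/9)^{9} = 587202560/43046721 ≈ 13.6411.


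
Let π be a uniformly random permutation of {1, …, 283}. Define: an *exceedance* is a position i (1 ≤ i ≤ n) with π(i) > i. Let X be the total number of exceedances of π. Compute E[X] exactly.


Write X = Σ_{i=1}^{283} X_i, where X_i = 1_{π(i) > i}.
For each fixed i, π(i) is uniform over {1, …, 283} (marginal of a uniform permutation), so P[π(i) > i] = (n − i)/n. Summing: Σ_{i=1}^{283} (n − i)/n = (0 + 1 + … + 282)/283 = 283(283 − 1)/(2·283) = (283 − 1)/2.
Hence E[X] = Σ_{i=1}^{283} (283 − i)/283 = 141 ≈ 141.000.

E[X] = 141 = 141.000.


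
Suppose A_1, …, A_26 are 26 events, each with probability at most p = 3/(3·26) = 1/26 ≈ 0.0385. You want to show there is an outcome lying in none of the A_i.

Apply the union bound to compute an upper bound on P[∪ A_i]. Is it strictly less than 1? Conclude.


Union bound: P[∪_{i=1}^{26} A_i] ≤ Σ_i P[A_i] ≤ 26·p = 26·(1/26) = 1.
Numerically: 1 ≈ 1.0000.
Is 1 < 1? NO.
Since the bound 1 is ≥ 1, the union bound is uninformative here; it does NOT by itself certify existence.

26·p = 1 ≈ 1.0000; existence NOT certified by the union bound.


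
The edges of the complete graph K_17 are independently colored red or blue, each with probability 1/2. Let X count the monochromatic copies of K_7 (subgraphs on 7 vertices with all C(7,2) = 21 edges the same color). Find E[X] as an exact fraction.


Let X = Σ_S X_S over the C(17, 7) = 19448 subsets S of size 7, where X_S = 1 if the K_7 on S is monochromatic.
For a fixed S, the K_7 on S has C(7, 2) = 21 edges. P[all 21 edges red] = (1/2)^21, and likewise for blue, so P[monochromatic] = 2·(1/2)^21 = 2^{1 − 21} = 1/1048576.
Summing: E[X] = C(17, 7) · 2^{1 − 21} = 19448 · 1/1048576 = 2431/131072.
Numerically: E[X] ≈ 0.019.

E[X] = C(17,7)·2^(1−C(7,2)) = 2431/131072 ≈ 0.019.


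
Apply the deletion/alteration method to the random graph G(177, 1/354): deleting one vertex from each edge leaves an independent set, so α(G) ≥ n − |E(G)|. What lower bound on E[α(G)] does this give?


E[|E(G)|] = C(177, 2)·p = 15576 · (1/354) = 44.
E[α(G)] ≥ n − E[|E(G)|] = 177 − 44 = 133.
Numerically: ≈ 133.0000.
(This is only a lower bound; the true E[α(G)] may be larger.)

E[α(G)] ≥ 133 ≈ 133.0000.


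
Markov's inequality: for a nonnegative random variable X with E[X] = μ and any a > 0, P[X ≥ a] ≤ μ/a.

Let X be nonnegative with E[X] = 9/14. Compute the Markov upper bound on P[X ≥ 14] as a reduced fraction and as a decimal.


μ = E[X] = 9/14, a = 14.
Markov: P[X ≥ 14] ≤ μ/a = (9/14)/14 = 9/196.
Numerically: ≈ 0.04592.
(Since a = 14 > μ = 0.64286, the bound 9/196 is < 1 and informative.)

P[X ≥ 14] ≤ 9/196 ≈ 0.04592.


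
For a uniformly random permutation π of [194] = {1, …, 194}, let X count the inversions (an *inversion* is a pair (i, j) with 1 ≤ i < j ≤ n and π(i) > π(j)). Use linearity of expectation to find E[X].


Write X = Σ X_I over the C(194, 2) = 18721 pairs i < j, with X_I the indicator of one inversion.
There are 18721 indicators.
For each fixed pair i < j, the values π(i) and π(j) are two distinct elements of {1, …, 194} in uniformly random order; by symmetry P[π(i) > π(j)] = 1/2.
By linearity: E[X] = 18721 · (1/2) = C(194, 2) · (1/2) = 18721/2 = 18721/2 ≈ 9360.50000.

E[X] = 18721/2 = 9360.50000.


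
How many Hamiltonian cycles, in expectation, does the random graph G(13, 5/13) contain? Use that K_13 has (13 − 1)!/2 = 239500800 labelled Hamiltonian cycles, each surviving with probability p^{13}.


K_13 has (13 − 1)!/2 = 239500800 labelled Hamiltonian cycles.
For each such Hamiltonian cycle H, let X_H = 1 if all 13 edges of H are present in G. Then P[X_H = 1] = p^{13} = (5/13)^{13} = 1220703125/302875106592253.
By linearity of expectation: E[X] = Σ_H E[X_H] = 239500800 · p^{13} = 239500800 · 1220703125/302875106592253 = 292359375000000000/302875106592253.
Numerically: E[X] ≈ 965.28.

E[X] = 239500800 · (5/13)^{13} = 292359375000000000/302875106592253 ≈ 965.28.


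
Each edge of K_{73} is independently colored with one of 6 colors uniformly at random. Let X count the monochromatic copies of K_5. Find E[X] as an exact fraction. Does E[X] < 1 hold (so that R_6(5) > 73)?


E[X] = C(73, 5) · 6^{1 − 10} = 15020334 · 6^{−9} = 15020334/10077696.
As a reduced fraction: E[X] = 834463/559872 ≈ 1.4904532.
Is E[X] < 1? NO.
Since E[X] ≥ 1, the first-moment bound is inconclusive at n = 73; it does NOT by itself certify R_6(5) > 73.

E[X] = 834463/559872 ≈ 1.4904532; E[X] ≥ 1; first-moment method inconclusive here.


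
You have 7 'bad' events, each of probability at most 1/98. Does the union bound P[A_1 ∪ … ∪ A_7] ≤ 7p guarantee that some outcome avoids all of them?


Union bound: P[∪_{i=1}^{7} A_i] ≤ Σ_i P[A_i] ≤ 7·p = 7·(1/98) = 1/14.
Numerically: 1/14 ≈ 0.0714.
Is 1/14 < 1? YES.
Since P[∪ A_i] ≤ 1/14 < 1, the complement has P[∩ A_i^c] ≥ 1 − 1/14 = 13/14 > 0, so some outcome avoids every A_i.

7·p = 1/14 ≈ 0.0714; existence CERTIFIED by the union bound.


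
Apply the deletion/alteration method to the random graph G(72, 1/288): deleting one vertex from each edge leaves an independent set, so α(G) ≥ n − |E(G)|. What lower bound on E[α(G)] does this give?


E[|E(G)|] = C(72, 2)·p = 2556 · (1/288) = 71/8.
E[α(G)] ≥ n − E[|E(G)|] = 72 − 71/8 = 505/8.
Numerically: ≈ 63.125000.
(This is only a lower bound; the true E[α(G)] may be larger.)

E[α(G)] ≥ 505/8 ≈ 63.125000.


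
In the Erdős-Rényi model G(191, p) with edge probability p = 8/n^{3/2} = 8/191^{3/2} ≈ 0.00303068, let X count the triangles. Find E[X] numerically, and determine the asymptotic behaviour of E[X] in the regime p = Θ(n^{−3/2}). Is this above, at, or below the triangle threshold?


Number of potential triangles: C(191, 3) = 1143135.
Each occurs with probability p³ ≈ (0.00303068)³ ≈ 2.78368320e-08.
By linearity: E[X] = C(191, 3)·p³ ≈ 1143135 · 2.78368320e-08 ≈ 0.031821.
Since α = 3/2 > 1, p = c/n^{3/2} = o(1/n) is below the triangle threshold p ~ 1/n. Asymptotically E[X] ~ (c³/6)·n^{3(1−α)} = (8³/6)·n^{-1.5} → 0, so by Markov's inequality G has no triangles w.h.p.

E[X] ≈ 0.031821; in regime p = Θ(1/n^{3/2}) E[X] tends to 0 (below the triangle threshold p ~ 1/n).


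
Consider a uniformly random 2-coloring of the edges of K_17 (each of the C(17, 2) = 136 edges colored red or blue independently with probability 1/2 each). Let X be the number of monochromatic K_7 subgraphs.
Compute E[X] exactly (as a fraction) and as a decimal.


Let X = Σ_S X_S over the C(17, 7) = 19448 subsets S of size 7, where X_S = 1 if the K_7 on S is monochromatic.
For a fixed S, the K_7 on S has C(7, 2) = 21 edges. P[all 21 edges red] = (1/2)^21, and likewise for blue, so P[monochromatic] = 2·(1/2)^21 = 2^{1 − 21} = 1/1048576.
Summing: E[X] = C(17, 7) · 2^{1 − 21} = 19448 · 1/1048576 = 2431/131072.
Numerically: E[X] ≈ 0.01855.

E[X] = C(17,7)·2^(1−C(7,2)) = 2431/131072 ≈ 0.01855.


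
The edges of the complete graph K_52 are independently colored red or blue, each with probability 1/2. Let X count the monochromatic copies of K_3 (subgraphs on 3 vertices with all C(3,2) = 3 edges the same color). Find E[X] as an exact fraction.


Let X = Σ_S X_S over the C(52, 3) = 22100 subsets S of size 3, where X_S = 1 if the K_3 on S is monochromatic.
For a fixed S, the K_3 on S has C(3, 2) = 3 edges. P[all 3 edges red] = (1/2)^3, and likewise for blue, so P[monochromatic] = 2·(1/2)^3 = 2^{1 − 3} = 1/4.
By linearity: E[X] = C(52, 3) · 2^{1 − 3} = 22100 · 1/4 = 5525.
Numerically: E[X] ≈ 5525.0000.

E[X] = C(52,3)·2^(1−C(3,2)) = 5525 ≈ 5525.0000.


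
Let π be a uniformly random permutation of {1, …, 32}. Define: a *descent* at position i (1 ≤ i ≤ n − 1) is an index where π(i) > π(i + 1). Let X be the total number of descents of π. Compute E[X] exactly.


Write X = Σ X_I over i = 1, …, 31, with X_I the indicator of one descent.
There are 31 indicators.
For each fixed i, the pair (π(i), π(i+1)) is a uniformly random ordered pair of distinct values from {1, …, 32}; by symmetry P[π(i) > π(i+1)] = 1/2.
By linearity: E[X] = 31 · (1/2) = (32 − 1) · (1/2) = 31/2 ≈ 15.50000.

E[X] = 31/2 = 15.50000.


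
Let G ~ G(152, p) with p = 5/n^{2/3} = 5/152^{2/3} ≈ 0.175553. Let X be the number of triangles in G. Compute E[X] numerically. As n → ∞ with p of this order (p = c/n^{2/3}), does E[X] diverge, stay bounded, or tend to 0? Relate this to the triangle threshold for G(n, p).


Number of potential triangles: C(152, 3) = 573800.
Each occurs with probability p³ ≈ (0.175553)³ ≈ 5.41031856e-03.
By linearity: E[X] = C(152, 3)·p³ ≈ 573800 · 5.41031856e-03 ≈ 3104.440789.
Since α = 2/3 < 1, p = c/n^{2/3} ≫ 1/n is above the triangle threshold p ~ 1/n. Asymptotically E[X] ~ (c³/6)·n^{3(1−α)} = (5³/6)·n^{1} → ∞; triangles are abundant w.h.p.

E[X] ≈ 3104.440789; in regime p = Θ(1/n^{2/3}) E[X] diverges (above the triangle threshold p ~ 1/n).


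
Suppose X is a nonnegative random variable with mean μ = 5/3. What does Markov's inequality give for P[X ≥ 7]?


μ = E[X] = 5/3, a = 7.
Markov: P[X ≥ 7] ≤ μ/a = (5/3)/7 = 5/21.
Numerically: ≈ 0.23810.
(Since a = 7 > μ = 1.66667, the bound 5/21 is < 1 and informative.)

P[X ≥ 7] ≤ 5/21 ≈ 0.23810.


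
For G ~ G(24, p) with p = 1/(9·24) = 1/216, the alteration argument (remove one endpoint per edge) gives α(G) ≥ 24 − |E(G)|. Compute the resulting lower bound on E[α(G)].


E[|E(G)|] = C(24, 2)·p = 276 · (1/216) = 23/18.
E[α(G)] ≥ n − E[|E(G)|] = 24 − 23/18 = 409/18.
Numerically: ≈ 22.722222.
(This is only a lower bound; the true E[α(G)] may be larger.)

E[α(G)] ≥ 409/18 ≈ 22.722222.


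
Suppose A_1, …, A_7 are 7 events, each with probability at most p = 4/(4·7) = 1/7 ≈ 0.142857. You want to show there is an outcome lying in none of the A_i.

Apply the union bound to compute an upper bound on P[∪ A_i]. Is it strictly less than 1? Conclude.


Union bound: P[∪_{i=1}^{7} A_i] ≤ Σ_i P[A_i] ≤ 7·p = 7·(1/7) = 1.
Numerically: 1 ≈ 1.000000.
Is 1 < 1? NO.
Since the bound 1 is ≥ 1, the union bound is uninformative here; it does NOT by itself certify existence.

7·p = 1 ≈ 1.000000; existence NOT certified by the union bound.


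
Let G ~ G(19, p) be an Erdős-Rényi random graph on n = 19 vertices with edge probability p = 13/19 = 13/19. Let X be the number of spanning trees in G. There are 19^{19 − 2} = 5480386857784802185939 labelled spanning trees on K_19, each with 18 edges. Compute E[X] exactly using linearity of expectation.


K_19 has 19^{19 − 2} = 5480386857784802185939 labelled spanning trees.
For each such spanning tree H, let X_H = 1 if all 18 edges of H are present in G. Then P[X_H = 1] = p^{18} = (13/19)^{18} = 112455406951957393129/104127350297911241532841.
By linearity: E[X] = Σ_H E[X_H] = 5480386857784802185939 · p^{18} = 5480386857784802185939 · 112455406951957393129/104127350297911241532841 = 112455406951957393129/19.
Numerically: E[X] ≈ 5.919e+18.

E[X] = 5480386857784802185939 · (13/19)^{18} = 112455406951957393129/19 ≈ 5.919e+18.


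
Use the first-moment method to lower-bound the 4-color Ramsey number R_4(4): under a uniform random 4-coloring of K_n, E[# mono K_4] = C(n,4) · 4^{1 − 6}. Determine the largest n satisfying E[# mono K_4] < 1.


We need C(n, 4) · 4^{1 − 6} < 1, i.e. C(n, 4) < 4^{6 − 1} = 1024.
Check values of n near the boundary:
  n = 13: C(13, 4) = 715; 715 < 1024? YES
  n = 14: C(14, 4) = 1001; 1001 < 1024? YES
  n = 15: C(15, 4) = 1365; 1365 < 1024? NO
  n = 16: C(16, 4) = 1820; 1820 < 1024? NO
The largest n with C(n, 4) < 1024 is n = 14 (where E[X] = 1001/1024 ≈ 0.97754). Hence R_4(4) > 14, i.e. R_4(4) ≥ 15.

Largest n = 14; hence R_4(4) > 14.


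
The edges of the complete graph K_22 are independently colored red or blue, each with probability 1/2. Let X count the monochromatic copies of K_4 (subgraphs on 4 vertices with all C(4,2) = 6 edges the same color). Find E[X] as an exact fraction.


Let X = Σ_S X_S over the C(22, 4) = 7315 subsets S of size 4, where X_S = 1 if the K_4 on S is monochromatic.
For a fixed S, the K_4 on S has C(4, 2) = 6 edges. P[all 6 edges red] = (1/2)^6, and likewise for blue, so P[monochromatic] = 2·(1/2)^6 = 2^{1 − 6} = 1/32.
Summing: E[X] = C(22, 4) · 2^{1 − 6} = 7315 · 1/32 = 7315/32.
Numerically: E[X] ≈ 228.594.

E[X] = C(22,4)·2^(1−C(4,2)) = 7315/32 ≈ 228.594.


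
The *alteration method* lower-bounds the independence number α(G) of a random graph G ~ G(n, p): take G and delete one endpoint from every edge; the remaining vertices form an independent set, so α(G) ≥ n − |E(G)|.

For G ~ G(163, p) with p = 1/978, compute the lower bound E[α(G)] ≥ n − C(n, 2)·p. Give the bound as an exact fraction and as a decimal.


E[|E(G)|] = C(163, 2)·p = 13203 · (1/978) = 27/2.
E[α(G)] ≥ n − E[|E(G)|] = 163 − 27/2 = 299/2.
Numerically: ≈ 149.50000.
(This is only a lower bound; the true E[α(G)] may be larger.)

E[α(G)] ≥ 299/2 ≈ 149.50000.


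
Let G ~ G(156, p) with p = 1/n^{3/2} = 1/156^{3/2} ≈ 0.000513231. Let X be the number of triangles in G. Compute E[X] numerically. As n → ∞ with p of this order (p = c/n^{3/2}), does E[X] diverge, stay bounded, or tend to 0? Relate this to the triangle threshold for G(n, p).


Number of potential triangles: C(156, 3) = 620620.
Each occurs with probability p³ ≈ (0.000513231)³ ≈ 1.35188362e-10.
By linearity: E[X] = C(156, 3)·p³ ≈ 620620 · 1.35188362e-10 ≈ 0.000084.
Since α = 3/2 > 1, p = c/n^{3/2} = o(1/n) is below the triangle threshold p ~ 1/n. Asymptotically E[X] ~ (c³/6)·n^{3(1−α)} = (1³/6)·n^{-1.5} → 0, so by Markov's inequality G has no triangles w.h.p.

E[X] ≈ 0.000084; in regime p = Θ(1/n^{3/2}) E[X] tends to 0 (below the triangle threshold p ~ 1/n).


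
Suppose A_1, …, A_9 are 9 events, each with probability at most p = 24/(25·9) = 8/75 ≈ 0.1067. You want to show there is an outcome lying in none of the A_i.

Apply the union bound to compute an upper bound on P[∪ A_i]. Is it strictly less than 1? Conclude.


Union bound: P[∪_{i=1}^{9} A_i] ≤ Σ_i P[A_i] ≤ 9·p = 9·(8/75) = 24/25.
Numerically: 24/25 ≈ 0.9600.
Is 24/25 < 1? YES.
Since P[∪ A_i] ≤ 24/25 < 1, the complement has P[∩ A_i^c] ≥ 1 − 24/25 = 1/25 > 0, so some outcome avoids every A_i.

9·p = 24/25 ≈ 0.9600; existence CERTIFIED by the union bound.


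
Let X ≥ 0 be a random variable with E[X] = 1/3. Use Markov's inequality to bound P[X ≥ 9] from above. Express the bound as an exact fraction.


μ = E[X] = 1/3, a = 9.
Markov: P[X ≥ 9] ≤ μ/a = (1/3)/9 = 1/27.
Numerically: ≈ 0.0370.
(Since a = 9 > μ = 0.3333, the bound 1/27 is < 1 and informative.)

P[X ≥ 9] ≤ 1/27 ≈ 0.0370.


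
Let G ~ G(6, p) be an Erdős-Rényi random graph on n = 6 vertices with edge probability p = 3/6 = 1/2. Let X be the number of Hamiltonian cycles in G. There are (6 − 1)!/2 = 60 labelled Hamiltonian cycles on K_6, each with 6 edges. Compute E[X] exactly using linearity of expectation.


K_6 has (6 − 1)!/2 = 60 labelled Hamiltonian cycles.
For each such Hamiltonian cycle H, let X_H = 1 if all 6 edges of H are present in G. Then P[X_H = 1] = p^{6} = (1/2)^{6} = 1/64.
By linearity of expectation: E[X] = Σ_H E[X_H] = 60 · p^{6} = 60 · 1/64 = 15/16.
Numerically: E[X] ≈ 0.938.

E[X] = 60 · (1/2)^{6} = 15/16 ≈ 0.938.


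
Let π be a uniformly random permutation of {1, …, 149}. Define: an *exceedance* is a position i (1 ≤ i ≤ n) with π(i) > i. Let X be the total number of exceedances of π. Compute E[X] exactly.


Write X = Σ_{i=1}^{149} X_i, where X_i = 1_{π(i) > i}.
For each fixed i, π(i) is uniform over {1, …, 149} (marginal of a uniform permutation), so P[π(i) > i] = (n − i)/n. Summing: Σ_{i=1}^{149} (n − i)/n = (0 + 1 + … + 148)/149 = 149(149 − 1)/(2·149) = (149 − 1)/2.
Hence E[X] = Σ_{i=1}^{149} (149 − i)/149 = 74 ≈ 74.000.

E[X] = 74 = 74.000.


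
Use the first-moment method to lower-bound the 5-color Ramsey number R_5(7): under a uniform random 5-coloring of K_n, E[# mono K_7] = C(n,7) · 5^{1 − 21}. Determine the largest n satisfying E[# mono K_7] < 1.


We need C(n, 7) · 5^{1 − 21} < 1, i.e. C(n, 7) < 5^{21 − 1} = 95367431640625.
Check values of n near the boundary:
  n = 333: C(333, 7) = 84549532139028; 84549532139028 < 95367431640625? YES
  n = 334: C(334, 7) = 86359460961576; 86359460961576 < 95367431640625? YES
  n = 335: C(335, 7) = 88202498238195; 88202498238195 < 95367431640625? YES
  n = 336: C(336, 7) = 90079147136880; 90079147136880 < 95367431640625? YES
  n = 337: C(337, 7) = 91989916924632; 91989916924632 < 95367431640625? YES
  n = 338: C(338, 7) = 93935323022736; 93935323022736 < 95367431640625? YES
  n = 339: C(339, 7) = 95915887062372; 95915887062372 < 95367431640625? NO
  n = 340: C(340, 7) = 97932136940560; 97932136940560 < 95367431640625? NO
  n = 341: C(341, 7) = 99984606876440; 99984606876440 < 95367431640625? NO
The largest n with C(n, 7) < 95367431640625 is n = 338 (where E[X] = 93935323022736/95367431640625 ≈ 0.98498). Hence R_5(7) > 338, i.e. R_5(7) ≥ 339.

Largest n = 338; hence R_5(7) > 338.


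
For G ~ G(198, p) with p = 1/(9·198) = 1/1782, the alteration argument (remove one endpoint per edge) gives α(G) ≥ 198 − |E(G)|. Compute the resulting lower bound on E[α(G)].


E[|E(G)|] = C(198, 2)·p = 19503 · (1/1782) = 197/18.
E[α(G)] ≥ n − E[|E(G)|] = 198 − 197/18 = 3367/18.
Numerically: ≈ 187.056.
(This is only a lower bound; the true E[α(G)] may be larger.)

E[α(G)] ≥ 3367/18 ≈ 187.056.


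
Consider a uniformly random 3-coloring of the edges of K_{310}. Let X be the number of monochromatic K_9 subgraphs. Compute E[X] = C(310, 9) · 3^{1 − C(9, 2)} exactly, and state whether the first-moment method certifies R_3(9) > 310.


E[X] = C(310, 9) · 3^{1 − 36} = 64802334749614660 · 3^{−35} = 64802334749614660/50031545098999707.
As a reduced fraction: E[X] = 64802334749614660/50031545098999707 ≈ 1.295230.
Is E[X] < 1? NO.
Since E[X] ≥ 1, the first-moment bound is inconclusive at n = 310; it does NOT by itself certify R_3(9) > 310.

E[X] = 64802334749614660/50031545098999707 ≈ 1.295230; E[X] ≥ 1; first-moment method inconclusive here.


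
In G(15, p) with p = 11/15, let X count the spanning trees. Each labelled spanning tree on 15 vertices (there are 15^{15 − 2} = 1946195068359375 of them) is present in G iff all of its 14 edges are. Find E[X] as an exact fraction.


K_15 has 15^{15 − 2} = 1946195068359375 labelled spanning trees.
For each such spanning tree H, let X_H = 1 if all 14 edges of H are present in G. Then P[X_H = 1] = p^{14} = (11/15)^{14} = 379749833583241/29192926025390625.
By linearity: E[X] = Σ_H E[X_H] = 1946195068359375 · p^{14} = 1946195068359375 · 379749833583241/29192926025390625 = 379749833583241/15.
Numerically: E[X] ≈ 2.53e+13.

E[X] = 1946195068359375 · (11/15)^{14} = 379749833583241/15 ≈ 2.53e+13.


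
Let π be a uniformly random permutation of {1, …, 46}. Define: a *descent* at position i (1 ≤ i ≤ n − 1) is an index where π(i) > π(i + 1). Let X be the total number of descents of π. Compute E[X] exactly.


Write X = Σ X_I over i = 1, …, 45, with X_I the indicator of one descent.
There are 45 indicators.
For each fixed i, the pair (π(i), π(i+1)) is a uniformly random ordered pair of distinct values from {1, …, 46}; by symmetry P[π(i) > π(i+1)] = 1/2.
By linearity: E[X] = 45 · (1/2) = (46 − 1) · (1/2) = 45/2 ≈ 22.500.

E[X] = 45/2 = 22.500.


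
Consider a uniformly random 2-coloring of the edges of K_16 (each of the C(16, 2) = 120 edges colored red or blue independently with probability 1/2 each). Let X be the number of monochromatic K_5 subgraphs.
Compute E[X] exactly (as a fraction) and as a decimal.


Let X = Σ_S X_S over the C(16, 5) = 4368 subsets S of size 5, where X_S = 1 if the K_5 on S is monochromatic.
For a fixed S, the K_5 on S has C(5, 2) = 10 edges. P[all 10 edges red] = (1/2)^10, and likewise for blue, so P[monochromatic] = 2·(1/2)^10 = 2^{1 − 10} = 1/512.
By linearity: E[X] = C(16, 5) · 2^{1 − 10} = 4368 · 1/512 = 273/32.
Numerically: E[X] ≈ 8.531250.

E[X] = C(16,5)·2^(1−C(5,2)) = 273/32 ≈ 8.531250.


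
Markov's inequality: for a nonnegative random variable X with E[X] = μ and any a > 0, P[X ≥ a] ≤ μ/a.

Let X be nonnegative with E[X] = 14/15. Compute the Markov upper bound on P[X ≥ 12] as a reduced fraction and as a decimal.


μ = E[X] = 14/15, a = 12.
Markov: P[X ≥ 12] ≤ μ/a = (14/15)/12 = 7/90.
Numerically: ≈ 0.0778.
(Since a = 12 > μ = 0.9333, the bound 7/90 is < 1 and informative.)

P[X ≥ 12] ≤ 7/90 ≈ 0.0778.


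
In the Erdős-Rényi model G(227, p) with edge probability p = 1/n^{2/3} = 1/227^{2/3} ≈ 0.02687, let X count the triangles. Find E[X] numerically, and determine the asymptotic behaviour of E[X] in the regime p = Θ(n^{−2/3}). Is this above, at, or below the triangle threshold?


Number of potential triangles: C(227, 3) = 1923825.
Each occurs with probability p³ ≈ (0.02687)³ ≈ 1.940655e-05.
By linearity: E[X] = C(227, 3)·p³ ≈ 1923825 · 1.940655e-05 ≈ 37.3348.
Since α = 2/3 < 1, p = c/n^{2/3} ≫ 1/n is above the triangle threshold p ~ 1/n. Asymptotically E[X] ~ (c³/6)·n^{3(1−α)} = (1³/6)·n^{1} → ∞; triangles are abundant w.h.p.

E[X] ≈ 37.3348; in regime p = Θ(1/n^{2/3}) E[X] diverges (above the triangle threshold p ~ 1/n).


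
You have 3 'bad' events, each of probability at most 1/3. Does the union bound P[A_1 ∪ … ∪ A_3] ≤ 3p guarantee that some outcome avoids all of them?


Union bound: P[∪_{i=1}^{3} A_i] ≤ Σ_i P[A_i] ≤ 3·p = 3·(1/3) = 1.
Numerically: 1 ≈ 1.000000.
Is 1 < 1? NO.
Since the bound 1 is ≥ 1, the union bound is uninformative here; it does NOT by itself certify existence.

3·p = 1 ≈ 1.000000; existence NOT certified by the union bound.


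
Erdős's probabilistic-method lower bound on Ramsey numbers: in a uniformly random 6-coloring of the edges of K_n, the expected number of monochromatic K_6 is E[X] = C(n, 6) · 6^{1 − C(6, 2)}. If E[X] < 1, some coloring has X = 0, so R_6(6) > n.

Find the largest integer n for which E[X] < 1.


We need C(n, 6) · 6^{1 − 15} < 1, i.e. C(n, 6) < 6^{15 − 1} = 78364164096.
Check values of n near the boundary:
  n = 192: C(192, 6) = 64300886496; 64300886496 < 78364164096? YES
  n = 193: C(193, 6) = 66364016544; 66364016544 < 78364164096? YES
  n = 194: C(194, 6) = 68482017072; 68482017072 < 78364164096? YES
  n = 195: C(195, 6) = 70656049360; 70656049360 < 78364164096? YES
  n = 196: C(196, 6) = 72887293024; 72887293024 < 78364164096? YES
  n = 197: C(197, 6) = 75176946208; 75176946208 < 78364164096? YES
  n = 198: C(198, 6) = 77526225777; 77526225777 < 78364164096? YES
  n = 199: C(199, 6) = 79936367511; 79936367511 < 78364164096? NO
  n = 200: C(200, 6) = 82408626300; 82408626300 < 78364164096? NO
  n = 201: C(201, 6) = 84944276340; 84944276340 < 78364164096? NO
The largest n with C(n, 6) < 78364164096 is n = 198 (where E[X] = 25842075259/26121388032 ≈ 0.9893). Hence R_6(6) > 198, i.e. R_6(6) ≥ 199.

Largest n = 198; hence R_6(6) > 198.


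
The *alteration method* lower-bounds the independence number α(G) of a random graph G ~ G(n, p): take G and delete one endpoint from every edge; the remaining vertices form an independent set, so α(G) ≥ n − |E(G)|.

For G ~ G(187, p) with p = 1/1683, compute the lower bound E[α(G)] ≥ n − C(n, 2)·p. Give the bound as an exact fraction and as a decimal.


E[|E(G)|] = C(187, 2)·p = 17391 · (1/1683) = 31/3.
E[α(G)] ≥ n − E[|E(G)|] = 187 − 31/3 = 530/3.
Numerically: ≈ 176.6667.
(This is only a lower bound; the true E[α(G)] may be larger.)

E[α(G)] ≥ 530/3 ≈ 176.6667.


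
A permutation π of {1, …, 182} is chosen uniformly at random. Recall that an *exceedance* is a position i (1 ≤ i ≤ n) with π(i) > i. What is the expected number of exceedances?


Write X = Σ_{i=1}^{182} X_i, where X_i = 1_{π(i) > i}.
For each fixed i, π(i) is uniform over {1, …, 182} (marginal of a uniform permutation), so P[π(i) > i] = (n − i)/n. Summing: Σ_{i=1}^{182} (n − i)/n = (0 + 1 + … + 181)/182 = 182(182 − 1)/(2·182) = (182 − 1)/2.
Hence E[X] = Σ_{i=1}^{182} (182 − i)/182 = 181/2 ≈ 90.50000.

E[X] = 181/2 = 90.50000.


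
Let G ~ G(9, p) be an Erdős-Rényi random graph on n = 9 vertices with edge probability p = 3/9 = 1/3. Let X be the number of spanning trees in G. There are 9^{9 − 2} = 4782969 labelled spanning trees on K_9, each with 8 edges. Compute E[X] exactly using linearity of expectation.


K_9 has 9^{9 − 2} = 4782969 labelled spanning trees.
For each such spanning tree H, let X_H = 1 if all 8 edges of H are present in G. Then P[X_H = 1] = p^{8} = (1/3)^{8} = 1/6561.
By linearity: E[X] = Σ_H E[X_H] = 4782969 · p^{8} = 4782969 · 1/6561 = 729.
Numerically: E[X] ≈ 729.

E[X] = 4782969 · (1/3)^{8} = 729 ≈ 729.


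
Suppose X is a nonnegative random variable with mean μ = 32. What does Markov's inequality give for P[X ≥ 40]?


μ = E[X] = 32, a = 40.
Markov: P[X ≥ 40] ≤ μ/a = (32)/40 = 4/5.
Numerically: ≈ 0.800000.
(Since a = 40 > μ = 32.000000, the bound 4/5 is < 1 and informative.)

P[X ≥ 40] ≤ 4/5 ≈ 0.800000.


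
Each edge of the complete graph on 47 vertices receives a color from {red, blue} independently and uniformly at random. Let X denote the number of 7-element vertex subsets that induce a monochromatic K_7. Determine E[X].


Let X = Σ_S X_S over the C(47, 7) = 62891499 subsets S of size 7, where X_S = 1 if the K_7 on S is monochromatic.
For a fixed S, the K_7 on S has C(7, 2) = 21 edges. P[all 21 edges red] = (1/2)^21, and likewise for blue, so P[monochromatic] = 2·(1/2)^21 = 2^{1 − 21} = 1/1048576.
Summing: E[X] = C(47, 7) · 2^{1 − 21} = 62891499 · 1/1048576 = 62891499/1048576.
Numerically: E[X] ≈ 59.978007.

E[X] = C(47,7)·2^(1−C(7,2)) = 62891499/1048576 ≈ 59.978007.


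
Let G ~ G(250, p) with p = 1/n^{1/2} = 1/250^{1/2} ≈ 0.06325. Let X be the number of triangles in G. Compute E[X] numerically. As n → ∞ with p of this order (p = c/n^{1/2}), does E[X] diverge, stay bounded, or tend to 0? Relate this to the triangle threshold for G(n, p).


Number of potential triangles: C(250, 3) = 2573000.
Each occurs with probability p³ ≈ (0.06325)³ ≈ 2.529822e-04.
By linearity: E[X] = C(250, 3)·p³ ≈ 2573000 · 2.529822e-04 ≈ 650.9232.
Since α = 1/2 < 1, p = c/n^{1/2} ≫ 1/n is above the triangle threshold p ~ 1/n. Asymptotically E[X] ~ (c³/6)·n^{3(1−α)} = (1³/6)·n^{1.5} → ∞; triangles are abundant w.h.p.

E[X] ≈ 650.9232; in regime p = Θ(1/n^{1/2}) E[X] diverges (above the triangle threshold p ~ 1/n).


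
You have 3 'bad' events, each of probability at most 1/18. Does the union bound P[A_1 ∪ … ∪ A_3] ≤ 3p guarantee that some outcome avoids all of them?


Union bound: P[∪_{i=1}^{3} A_i] ≤ Σ_i P[A_i] ≤ 3·p = 3·(1/18) = 1/6.
Numerically: 1/6 ≈ 0.16667.
Is 1/6 < 1? YES.
Since P[∪ A_i] ≤ 1/6 < 1, the complement has P[∩ A_i^c] ≥ 1 − 1/6 = 5/6 > 0, so some outcome avoids every A_i.

3·p = 1/6 ≈ 0.16667; existence CERTIFIED by the union bound.


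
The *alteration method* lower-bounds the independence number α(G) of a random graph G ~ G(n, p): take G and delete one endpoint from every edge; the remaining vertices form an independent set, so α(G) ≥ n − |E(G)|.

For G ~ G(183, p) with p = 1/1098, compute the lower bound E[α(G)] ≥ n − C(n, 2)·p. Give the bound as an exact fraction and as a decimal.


E[|E(G)|] = C(183, 2)·p = 16653 · (1/1098) = 91/6.
E[α(G)] ≥ n − E[|E(G)|] = 183 − 91/6 = 1007/6.
Numerically: ≈ 167.83333.
(This is only a lower bound; the true E[α(G)] may be larger.)

E[α(G)] ≥ 1007/6 ≈ 167.83333.


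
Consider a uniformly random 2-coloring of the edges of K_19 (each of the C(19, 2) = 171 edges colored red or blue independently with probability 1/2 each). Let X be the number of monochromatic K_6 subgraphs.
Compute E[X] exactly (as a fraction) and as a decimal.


Let X = Σ_S X_S over the C(19, 6) = 27132 subsets S of size 6, where X_S = 1 if the K_6 on S is monochromatic.
For a fixed S, the K_6 on S has C(6, 2) = 15 edges. P[all 15 edges red] = (1/2)^15, and likewise for blue, so P[monochromatic] = 2·(1/2)^15 = 2^{1 − 15} = 1/16384.
By linearity of expectation: E[X] = C(19, 6) · 2^{1 − 15} = 27132 · 1/16384 = 6783/4096.
Numerically: E[X] ≈ 1.6560.

E[X] = C(19,6)·2^(1−C(6,2)) = 6783/4096 ≈ 1.6560.


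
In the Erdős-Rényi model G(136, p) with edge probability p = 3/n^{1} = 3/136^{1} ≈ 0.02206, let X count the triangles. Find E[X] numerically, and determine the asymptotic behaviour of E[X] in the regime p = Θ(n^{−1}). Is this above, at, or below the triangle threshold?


Number of potential triangles: C(136, 3) = 410040.
Each occurs with probability p³ ≈ (0.02206)³ ≈ 1.073364e-05.
By linearity: E[X] = C(136, 3)·p³ ≈ 410040 · 1.073364e-05 ≈ 4.4012.
Here α = 1, so p = 3/n is exactly at the triangle threshold p ~ 1/n. Asymptotically E[X] → c³/6 = 3³/6 = 9/2 ≈ 4.5000, a bounded constant. In this regime the triangle count is asymptotically Poisson(c³/6).

E[X] ≈ 4.4012; in regime p = Θ(1/n^{1}) E[X] stays bounded (at the triangle threshold p ~ 1/n).


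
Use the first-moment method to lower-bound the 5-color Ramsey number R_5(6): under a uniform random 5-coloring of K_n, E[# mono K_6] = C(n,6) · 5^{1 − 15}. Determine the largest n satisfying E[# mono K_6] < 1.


We need C(n, 6) · 5^{1 − 15} < 1, i.e. C(n, 6) < 5^{15 − 1} = 6103515625.
Check values of n near the boundary:
  n = 125: C(125, 6) = 4690625500; 4690625500 < 6103515625? YES
  n = 126: C(126, 6) = 4925156775; 4925156775 < 6103515625? YES
  n = 127: C(127, 6) = 5169379425; 5169379425 < 6103515625? YES
  n = 128: C(128, 6) = 5423611200; 5423611200 < 6103515625? YES
  n = 129: C(129, 6) = 5688177600; 5688177600 < 6103515625? YES
  n = 130: C(130, 6) = 5963412000; 5963412000 < 6103515625? YES
  n = 131: C(131, 6) = 6249655776; 6249655776 < 6103515625? NO
  n = 132: C(132, 6) = 6547258432; 6547258432 < 6103515625? NO
The largest n with C(n, 6) < 6103515625 is n = 130 (where E[X] = 47707296/48828125 ≈ 0.977045). Hence R_5(6) > 130, i.e. R_5(6) ≥ 131.

Largest n = 130; hence R_5(6) > 130.
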